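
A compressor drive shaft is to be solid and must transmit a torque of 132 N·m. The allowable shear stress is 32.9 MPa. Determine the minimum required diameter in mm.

For a solid shaft τ_max = 16T/(πd³), so d = (16T/(π τ_allow))^(1/3) = (16·132.0/(π·3.29×10^7))^(1/3) = 0.02734 m.

27.3 mm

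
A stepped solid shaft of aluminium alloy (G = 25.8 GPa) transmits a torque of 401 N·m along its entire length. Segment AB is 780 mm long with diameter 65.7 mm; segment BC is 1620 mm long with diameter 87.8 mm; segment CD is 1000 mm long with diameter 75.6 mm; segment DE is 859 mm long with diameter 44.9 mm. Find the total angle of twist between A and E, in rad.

0.0493 rad

J_AB = π(0.0657)⁴/32 = 1.83×10^-6 m⁴; J_BC = π(0.0878)⁴/32 = 5.83×10^-6 m⁴; J_CD = π(0.0756)⁴/32 = 3.21×10^-6 m⁴; J_DE = π(0.0449)⁴/32 = 3.99×10^-7 m⁴.
θ = (T/G)·Σ L_i/J_i = (401.0/25.8×10⁹)·(0.780/1.83×10^-6 + 1.62/5.83×10^-6 + 1.00/3.21×10^-6 + 0.859/3.99×10^-7) = 0.04925 rad.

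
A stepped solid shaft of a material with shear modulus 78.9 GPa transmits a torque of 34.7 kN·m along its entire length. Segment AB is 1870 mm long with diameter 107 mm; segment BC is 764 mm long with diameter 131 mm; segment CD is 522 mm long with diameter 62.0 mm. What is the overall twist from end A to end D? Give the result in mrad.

234 mrad

J_AB = π(0.107)⁴/32 = 1.29×10^-5 m⁴; J_BC = π(0.131)⁴/32 = 2.89×10^-5 m⁴; J_CD = π(0.0620)⁴/32 = 1.45×10^-6 m⁴.
θ = (T/G)·Σ L_i/J_i = (34700/78.9×10⁹)·(1.87/1.29×10^-5 + 0.764/2.89×10^-5 + 0.522/1.45×10^-6) = 0.2338 rad.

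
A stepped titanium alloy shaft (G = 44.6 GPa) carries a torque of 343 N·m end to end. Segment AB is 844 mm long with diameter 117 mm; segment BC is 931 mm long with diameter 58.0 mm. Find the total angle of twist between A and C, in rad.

J_AB = π(0.117)⁴/32 = 1.84×10^-5 m⁴; J_BC = π(0.0580)⁴/32 = 1.11×10^-6 m⁴.
θ = (T/G)·Σ L_i/J_i = (343.0/44.6×10⁹)·(0.844/1.84×10^-5 + 0.931/1.11×10^-6) = 6.797×10^-3 rad.

0.00680 rad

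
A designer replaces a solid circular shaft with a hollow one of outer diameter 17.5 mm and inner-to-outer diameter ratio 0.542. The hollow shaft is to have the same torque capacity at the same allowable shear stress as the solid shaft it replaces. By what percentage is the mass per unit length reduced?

25.0 %

Equal τ_max and T ⇒ the solid shaft needs d_s³ = d_o³(1−k⁴), so d_s = 17.5·(1−0.542⁴)^(1/3) = 16.98 mm.
Area ratio A_h/A_s = d_o²(1−k²)/d_s² = (1−k²)/(1−k⁴)^(2/3) = 0.7500.
Mass saving = 1 − 0.7500 = 25.0 %.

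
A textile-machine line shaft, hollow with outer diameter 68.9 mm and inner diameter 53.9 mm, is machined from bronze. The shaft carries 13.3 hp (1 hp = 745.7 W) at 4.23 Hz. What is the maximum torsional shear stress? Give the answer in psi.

1350 psi

ω = 2π·4.23 = 26.58 rad/s, so T = P/ω = 13.3×745.7 / 26.58 = 373.2 N·m.
J = π(d_o⁴ − d_i⁴)/32 = π(0.0689⁴ − 0.0539⁴)/32 = 1.384×10^-6 m⁴.
τ_max = T·r/J = 373.2 × 0.0345 / 1.384×10^-6 = 9.290×10^6 Pa.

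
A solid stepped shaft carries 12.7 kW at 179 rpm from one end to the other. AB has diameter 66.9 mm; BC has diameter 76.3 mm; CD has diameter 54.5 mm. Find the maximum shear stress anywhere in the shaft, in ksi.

3.09 ksi

ω = 2π·179/60 = 18.74 rad/s, so T = P/ω = 12.7×10³ / 18.74 = 677.5 N·m.
Under the same torque, τ_max = 16T/(πd³) is largest where d is smallest — segment CD (d = 54.5 mm).
τ_max = 16·677.5/(π·(0.0545)³) = 2.132×10^7 Pa.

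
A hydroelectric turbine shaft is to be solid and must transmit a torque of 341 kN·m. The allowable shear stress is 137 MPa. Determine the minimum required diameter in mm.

For a solid shaft τ_max = 16T/(πd³), so d = (16T/(π τ_allow))^(1/3) = (16·341000/(π·1.37×10^8))^(1/3) = 0.2332 m.

233 mm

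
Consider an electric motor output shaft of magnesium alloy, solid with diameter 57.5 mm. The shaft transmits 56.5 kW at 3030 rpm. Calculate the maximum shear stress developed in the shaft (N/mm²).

ω = 2π·3030/60 = 317.3 rad/s, so T = P/ω = 56.5×10³ / 317.3 = 178.1 N·m.
J = πd⁴/32 = π(0.0575)⁴/32 = 1.073×10^-6 m⁴.
τ_max = T·r/J = 178.1 × 0.0288 / 1.073×10^-6 = 4.770×10^6 Pa.

4.77 N/mm²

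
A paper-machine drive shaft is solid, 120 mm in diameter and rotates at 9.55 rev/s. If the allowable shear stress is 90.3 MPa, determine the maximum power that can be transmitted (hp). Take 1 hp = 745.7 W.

J = πd⁴/32 = π(0.120)⁴/32 = 2.036×10^-5 m⁴.
T_max = τ_allow·J/r = 9.03×10^7 × 2.036×10^-5 / 0.0600 = 30640 N·m.
ω = 2π·9.55 = 60.00 rad/s, so P_max = T_max·ω = 1.838×10^6 W.

2470 hp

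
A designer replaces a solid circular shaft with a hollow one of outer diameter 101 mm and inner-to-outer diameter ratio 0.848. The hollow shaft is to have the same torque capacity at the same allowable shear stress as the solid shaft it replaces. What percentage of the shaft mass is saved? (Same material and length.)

Equal τ_max and T ⇒ the solid shaft needs d_s³ = d_o³(1−k⁴), so d_s = 101·(1−0.848⁴)^(1/3) = 79.24 mm.
Area ratio A_h/A_s = d_o²(1−k²)/d_s² = (1−k²)/(1−k⁴)^(2/3) = 0.4564.
Mass saving = 1 − 0.4564 = 54.4 %.

54.4 %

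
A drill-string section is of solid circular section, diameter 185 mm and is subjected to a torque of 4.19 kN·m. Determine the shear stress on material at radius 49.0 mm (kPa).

J = πd⁴/32 = π(0.185)⁴/32 = 1.150×10^-4 m⁴.
Shear stress varies linearly with radius: τ = T·r/J = 4190 × 0.0490 / 1.150×10^-4 = 1.785×10^6 Pa.

1790 kPa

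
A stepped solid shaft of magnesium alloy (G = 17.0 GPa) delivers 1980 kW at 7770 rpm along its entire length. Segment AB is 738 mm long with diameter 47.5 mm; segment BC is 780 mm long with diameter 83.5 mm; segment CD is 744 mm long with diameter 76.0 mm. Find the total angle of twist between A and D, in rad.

0.267 rad

ω = 2π·7770/60 = 813.7 rad/s, so T = P/ω = 1980×10³ / 813.7 = 2433 N·m.
J_AB = π(0.0475)⁴/32 = 5.00×10^-7 m⁴; J_BC = π(0.0835)⁴/32 = 4.77×10^-6 m⁴; J_CD = π(0.0760)⁴/32 = 3.28×10^-6 m⁴.
θ = (T/G)·Σ L_i/J_i = (2433/17.0×10⁹)·(0.738/5.00×10^-7 + 0.780/4.77×10^-6 + 0.744/3.28×10^-6) = 0.2673 rad.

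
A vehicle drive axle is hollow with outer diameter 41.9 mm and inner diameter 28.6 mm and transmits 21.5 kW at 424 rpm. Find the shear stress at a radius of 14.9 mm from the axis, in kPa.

30500 kPa

ω = 2π·424/60 = 44.40 rad/s, so T = P/ω = 21.5×10³ / 44.40 = 484.2 N·m.
J = π(d_o⁴ − d_i⁴)/32 = π(0.0419⁴ − 0.0286⁴)/32 = 2.369×10^-7 m⁴.
Shear stress varies linearly with radius: τ = T·r/J = 484.2 × 0.0149 / 2.369×10^-7 = 3.045×10^7 Pa.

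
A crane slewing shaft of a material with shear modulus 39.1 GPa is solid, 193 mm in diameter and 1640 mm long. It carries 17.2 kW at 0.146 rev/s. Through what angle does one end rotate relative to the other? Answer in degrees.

ω = 2π·0.146 = 0.9173 rad/s, so T = P/ω = 17.2×10³ / 0.9173 = 18750 N·m.
J = πd⁴/32 = π(0.193)⁴/32 = 1.362×10^-4 m⁴.
θ = T·L/(G·J) = 18750 × 1.64 / (39.1×10⁹ × 1.362×10^-4) = 5.773×10^-3 rad.

0.331°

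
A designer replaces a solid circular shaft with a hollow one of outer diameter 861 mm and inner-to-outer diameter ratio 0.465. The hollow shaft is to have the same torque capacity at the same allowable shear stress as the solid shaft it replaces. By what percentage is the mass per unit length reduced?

Equal τ_max and T ⇒ the solid shaft needs d_s³ = d_o³(1−k⁴), so d_s = 861·(1−0.465⁴)^(1/3) = 847.4 mm.
Area ratio A_h/A_s = d_o²(1−k²)/d_s² = (1−k²)/(1−k⁴)^(2/3) = 0.8092.
Mass saving = 1 − 0.8092 = 19.1 %.

19.1 %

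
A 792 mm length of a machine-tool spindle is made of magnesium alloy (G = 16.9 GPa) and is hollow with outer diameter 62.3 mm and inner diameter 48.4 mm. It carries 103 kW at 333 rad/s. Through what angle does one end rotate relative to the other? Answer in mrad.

15.4 mrad

ω = 333 rad/s, so T = P/ω = 103×10³ / 333.0 = 309.3 N·m.
J = π(d_o⁴ − d_i⁴)/32 = π(0.0623⁴ − 0.0484⁴)/32 = 9.402×10^-7 m⁴.
θ = T·L/(G·J) = 309.3 × 0.792 / (16.9×10⁹ × 9.402×10^-7) = 0.01542 rad.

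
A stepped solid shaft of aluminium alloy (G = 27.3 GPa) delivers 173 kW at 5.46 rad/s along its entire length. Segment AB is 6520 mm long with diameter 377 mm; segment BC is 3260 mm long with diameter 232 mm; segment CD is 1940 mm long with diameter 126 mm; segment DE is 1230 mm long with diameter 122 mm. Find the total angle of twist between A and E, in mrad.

ω = 5.46 rad/s, so T = P/ω = 173×10³ / 5.460 = 31680 N·m.
J_AB = π(0.377)⁴/32 = 1.98×10^-3 m⁴; J_BC = π(0.232)⁴/32 = 2.84×10^-4 m⁴; J_CD = π(0.126)⁴/32 = 2.47×10^-5 m⁴; J_DE = π(0.122)⁴/32 = 2.17×10^-5 m⁴.
θ = (T/G)·Σ L_i/J_i = (31680/27.3×10⁹)·(6.52/1.98×10^-3 + 3.26/2.84×10^-4 + 1.94/2.47×10^-5 + 1.23/2.17×10^-5) = 0.1738 rad.

174 mrad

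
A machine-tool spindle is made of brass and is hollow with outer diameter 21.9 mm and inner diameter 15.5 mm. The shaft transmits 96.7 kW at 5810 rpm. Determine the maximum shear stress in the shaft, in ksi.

14.9 ksi

ω = 2π·5810/60 = 608.4 rad/s, so T = P/ω = 96.7×10³ / 608.4 = 158.9 N·m.
J = π(d_o⁴ − d_i⁴)/32 = π(0.0219⁴ − 0.0155⁴)/32 = 1.692×10^-8 m⁴.
τ_max = T·r/J = 158.9 × 0.0109 / 1.692×10^-8 = 1.029×10^8 Pa.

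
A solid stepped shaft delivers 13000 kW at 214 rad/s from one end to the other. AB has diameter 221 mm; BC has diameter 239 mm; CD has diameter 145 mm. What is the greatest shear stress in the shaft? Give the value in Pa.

1.01e8 Pa

ω = 214 rad/s, so T = P/ω = 13000×10³ / 214.0 = 60750 N·m.
Under the same torque, τ_max = 16T/(πd³) is largest where d is smallest — segment CD (d = 145 mm).
τ_max = 16·60750/(π·(0.145)³) = 1.015×10^8 Pa.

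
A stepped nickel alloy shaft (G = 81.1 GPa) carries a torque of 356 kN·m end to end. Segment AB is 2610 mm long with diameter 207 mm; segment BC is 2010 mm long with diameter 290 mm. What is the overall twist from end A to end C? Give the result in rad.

0.0763 rad

J_AB = π(0.207)⁴/32 = 1.80×10^-4 m⁴; J_BC = π(0.290)⁴/32 = 6.94×10^-4 m⁴.
θ = (T/G)·Σ L_i/J_i = (356000/81.1×10⁹)·(2.61/1.80×10^-4 + 2.01/6.94×10^-4) = 0.07627 rad.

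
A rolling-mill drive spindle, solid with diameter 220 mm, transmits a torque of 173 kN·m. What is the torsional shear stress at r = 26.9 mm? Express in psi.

J = πd⁴/32 = π(0.220)⁴/32 = 2.300×10^-4 m⁴.
Shear stress varies linearly with radius: τ = T·r/J = 173000 × 0.0269 / 2.300×10^-4 = 2.024×10^7 Pa.

2930 psi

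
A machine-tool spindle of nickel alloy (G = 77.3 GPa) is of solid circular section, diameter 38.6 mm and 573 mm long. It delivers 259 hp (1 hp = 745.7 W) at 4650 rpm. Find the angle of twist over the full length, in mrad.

ω = 2π·4650/60 = 486.9 rad/s, so T = P/ω = 259×745.7 / 486.9 = 396.6 N·m.
J = πd⁴/32 = π(0.0386)⁴/32 = 2.179×10^-7 m⁴.
θ = T·L/(G·J) = 396.6 × 0.573 / (77.3×10⁹ × 2.179×10^-7) = 0.01349 rad.

13.5 mrad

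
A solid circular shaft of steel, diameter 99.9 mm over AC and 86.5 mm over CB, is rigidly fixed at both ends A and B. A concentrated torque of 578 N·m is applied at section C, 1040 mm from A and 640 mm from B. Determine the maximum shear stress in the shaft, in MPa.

Compatibility: T_A·a/J_AC = T_B·b/J_CB with T_A + T_B = T₀.
J_AC = 9.78×10^-6 m⁴, J_CB = 5.50×10^-6 m⁴, so T_A = T₀·(J_AC/a)/((J_AC/a)+(J_CB/b)) = 302.1 N·m, T_B = 275.9 N·m.
τ in each portion: τ_AC = 1.54×10^6 Pa, τ_CB = 2.17×10^6 Pa; maximum is in CB.
τ_max = T_CB·r/J = 275.9·0.0432/5.50×10^-6 = 2.171×10^6 Pa.

2.17 MPa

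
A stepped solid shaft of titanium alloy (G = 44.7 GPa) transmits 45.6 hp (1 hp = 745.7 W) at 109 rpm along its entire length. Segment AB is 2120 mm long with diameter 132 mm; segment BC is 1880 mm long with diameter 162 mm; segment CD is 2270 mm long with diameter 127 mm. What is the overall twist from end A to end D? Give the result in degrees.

ω = 2π·109/60 = 11.41 rad/s, so T = P/ω = 45.6×745.7 / 11.41 = 2979 N·m.
J_AB = π(0.132)⁴/32 = 2.98×10^-5 m⁴; J_BC = π(0.162)⁴/32 = 6.76×10^-5 m⁴; J_CD = π(0.127)⁴/32 = 2.55×10^-5 m⁴.
θ = (T/G)·Σ L_i/J_i = (2979/44.7×10⁹)·(2.12/2.98×10^-5 + 1.88/6.76×10^-5 + 2.27/2.55×10^-5) = 0.01252 rad.

0.717°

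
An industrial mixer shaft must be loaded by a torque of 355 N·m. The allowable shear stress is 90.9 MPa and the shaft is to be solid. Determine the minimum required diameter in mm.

27.1 mm

For a solid shaft τ_max = 16T/(πd³), so d = (16T/(π τ_allow))^(1/3) = (16·355.0/(π·9.09×10^7))^(1/3) = 0.02709 m.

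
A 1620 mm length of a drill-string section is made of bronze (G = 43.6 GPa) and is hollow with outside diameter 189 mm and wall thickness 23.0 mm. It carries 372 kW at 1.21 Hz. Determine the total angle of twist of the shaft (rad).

0.0216 rad

ω = 2π·1.21 = 7.603 rad/s, so T = P/ω = 372×10³ / 7.603 = 48930 N·m.
J = π(d_o⁴ − d_i⁴)/32 = π(0.189⁴ − 0.143⁴)/32 = 8.422×10^-5 m⁴.
θ = T·L/(G·J) = 48930 × 1.62 / (43.6×10⁹ × 8.422×10^-5) = 0.02159 rad.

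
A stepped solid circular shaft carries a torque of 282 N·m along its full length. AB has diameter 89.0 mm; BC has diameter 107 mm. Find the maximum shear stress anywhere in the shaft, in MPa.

Under the same torque, τ_max = 16T/(πd³) is largest where d is smallest — segment AB (d = 89.0 mm).
τ_max = 16·282.0/(π·(0.0890)³) = 2.037×10^6 Pa.

2.04 MPa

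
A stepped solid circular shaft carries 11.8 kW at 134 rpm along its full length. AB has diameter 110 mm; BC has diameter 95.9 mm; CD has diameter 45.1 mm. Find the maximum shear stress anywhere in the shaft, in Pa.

4.67e7 Pa

ω = 2π·134/60 = 14.03 rad/s, so T = P/ω = 11.8×10³ / 14.03 = 840.9 N·m.
Under the same torque, τ_max = 16T/(πd³) is largest where d is smallest — segment CD (d = 45.1 mm).
τ_max = 16·840.9/(π·(0.0451)³) = 4.669×10^7 Pa.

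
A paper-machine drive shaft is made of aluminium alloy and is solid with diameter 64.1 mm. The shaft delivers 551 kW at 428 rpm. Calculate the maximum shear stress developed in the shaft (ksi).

34.5 ksi

ω = 2π·428/60 = 44.82 rad/s, so T = P/ω = 551×10³ / 44.82 = 12290 N·m.
J = πd⁴/32 = π(0.0641)⁴/32 = 1.657×10^-6 m⁴.
τ_max = T·r/J = 12290 × 0.0320 / 1.657×10^-6 = 2.377×10^8 Pa.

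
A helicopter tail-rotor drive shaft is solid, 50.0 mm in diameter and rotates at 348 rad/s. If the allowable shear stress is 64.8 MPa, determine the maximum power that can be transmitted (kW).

J = πd⁴/32 = π(0.0500)⁴/32 = 6.136×10^-7 m⁴.
T_max = τ_allow·J/r = 6.48×10^7 × 6.136×10^-7 / 0.0250 = 1590 N·m.
ω = 348 rad/s, so P_max = T_max·ω = 5.535×10^5 W.

553 kW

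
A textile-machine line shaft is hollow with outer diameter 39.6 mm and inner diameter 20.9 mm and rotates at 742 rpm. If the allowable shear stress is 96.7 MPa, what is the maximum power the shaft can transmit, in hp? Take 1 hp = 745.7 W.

J = π(d_o⁴ − d_i⁴)/32 = π(0.0396⁴ − 0.0209⁴)/32 = 2.227×10^-7 m⁴.
T_max = τ_allow·J/r = 9.67×10^7 × 2.227×10^-7 / 0.0198 = 1088 N·m.
ω = 2π·742/60 = 77.70 rad/s, so P_max = T_max·ω = 8.451×10^4 W.

113 hp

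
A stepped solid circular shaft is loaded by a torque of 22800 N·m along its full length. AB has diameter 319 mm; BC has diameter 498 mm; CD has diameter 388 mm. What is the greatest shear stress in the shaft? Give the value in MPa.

3.58 MPa

Under the same torque, τ_max = 16T/(πd³) is largest where d is smallest — segment AB (d = 319 mm).
τ_max = 16·22800/(π·(0.319)³) = 3.577×10^6 Pa.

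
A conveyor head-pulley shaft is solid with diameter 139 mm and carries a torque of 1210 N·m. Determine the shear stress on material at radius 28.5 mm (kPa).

J = πd⁴/32 = π(0.139)⁴/32 = 3.665×10^-5 m⁴.
Shear stress varies linearly with radius: τ = T·r/J = 1210 × 0.0285 / 3.665×10^-5 = 9.410×10^5 Pa.

941 kPa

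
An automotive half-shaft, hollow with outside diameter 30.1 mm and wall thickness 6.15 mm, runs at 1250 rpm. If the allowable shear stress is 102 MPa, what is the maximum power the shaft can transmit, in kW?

J = π(d_o⁴ − d_i⁴)/32 = π(0.0301⁴ − 0.0178⁴)/32 = 7.073×10^-8 m⁴.
T_max = τ_allow·J/r = 1.02×10^8 × 7.073×10^-8 / 0.0151 = 479.4 N·m.
ω = 2π·1250/60 = 130.9 rad/s, so P_max = T_max·ω = 6.275×10^4 W.

62.8 kW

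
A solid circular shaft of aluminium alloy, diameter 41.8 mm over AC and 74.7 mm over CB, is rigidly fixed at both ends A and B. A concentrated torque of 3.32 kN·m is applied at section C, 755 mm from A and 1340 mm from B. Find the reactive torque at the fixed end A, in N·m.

Compatibility: T_A·a/J_AC = T_B·b/J_CB with T_A + T_B = T₀.
J_AC = 3.00×10^-7 m⁴, J_CB = 3.06×10^-6 m⁴, so T_A = T₀·(J_AC/a)/((J_AC/a)+(J_CB/b)) = 492.1 N·m, T_B = 2828 N·m.

492 N·m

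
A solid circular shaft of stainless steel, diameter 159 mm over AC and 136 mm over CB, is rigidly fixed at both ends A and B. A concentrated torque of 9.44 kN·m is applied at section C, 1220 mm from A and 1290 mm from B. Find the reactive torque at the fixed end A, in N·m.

Compatibility: T_A·a/J_AC = T_B·b/J_CB with T_A + T_B = T₀.
J_AC = 6.27×10^-5 m⁴, J_CB = 3.36×10^-5 m⁴, so T_A = T₀·(J_AC/a)/((J_AC/a)+(J_CB/b)) = 6267 N·m, T_B = 3173 N·m.

6270 N·m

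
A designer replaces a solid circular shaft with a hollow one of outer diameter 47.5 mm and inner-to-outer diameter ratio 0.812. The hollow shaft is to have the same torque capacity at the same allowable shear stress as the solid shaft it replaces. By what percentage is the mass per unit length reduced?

Equal τ_max and T ⇒ the solid shaft needs d_s³ = d_o³(1−k⁴), so d_s = 47.5·(1−0.812⁴)^(1/3) = 39.27 mm.
Area ratio A_h/A_s = d_o²(1−k²)/d_s² = (1−k²)/(1−k⁴)^(2/3) = 0.4983.
Mass saving = 1 − 0.4983 = 50.2 %.

50.2 %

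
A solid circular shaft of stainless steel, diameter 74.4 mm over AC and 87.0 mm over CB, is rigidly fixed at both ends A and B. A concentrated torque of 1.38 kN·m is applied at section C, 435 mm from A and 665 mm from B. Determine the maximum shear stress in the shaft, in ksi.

Compatibility: T_A·a/J_AC = T_B·b/J_CB with T_A + T_B = T₀.
J_AC = 3.01×10^-6 m⁴, J_CB = 5.62×10^-6 m⁴, so T_A = T₀·(J_AC/a)/((J_AC/a)+(J_CB/b)) = 620.8 N·m, T_B = 759.2 N·m.
τ in each portion: τ_AC = 7.68×10^6 Pa, τ_CB = 5.87×10^6 Pa; maximum is in AC.
τ_max = T_AC·r/J = 620.8·0.0372/3.01×10^-6 = 7.677×10^6 Pa.

1.11 ksi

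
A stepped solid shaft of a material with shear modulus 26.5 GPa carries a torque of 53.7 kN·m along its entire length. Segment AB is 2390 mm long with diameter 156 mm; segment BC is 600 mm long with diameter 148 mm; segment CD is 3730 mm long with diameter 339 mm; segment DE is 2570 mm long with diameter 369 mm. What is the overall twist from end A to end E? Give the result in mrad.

118 mrad

J_AB = π(0.156)⁴/32 = 5.81×10^-5 m⁴; J_BC = π(0.148)⁴/32 = 4.71×10^-5 m⁴; J_CD = π(0.339)⁴/32 = 1.30×10^-3 m⁴; J_DE = π(0.369)⁴/32 = 1.82×10^-3 m⁴.
θ = (T/G)·Σ L_i/J_i = (53700/26.5×10⁹)·(2.39/5.81×10^-5 + 0.600/4.71×10^-5 + 3.73/1.30×10^-3 + 2.57/1.82×10^-3) = 0.1178 rad.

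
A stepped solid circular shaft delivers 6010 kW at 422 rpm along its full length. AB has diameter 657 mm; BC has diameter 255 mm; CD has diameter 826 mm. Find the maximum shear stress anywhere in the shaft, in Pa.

4.18e7 Pa

ω = 2π·422/60 = 44.19 rad/s, so T = P/ω = 6010×10³ / 44.19 = 136000 N·m.
Under the same torque, τ_max = 16T/(πd³) is largest where d is smallest — segment BC (d = 255 mm).
τ_max = 16·136000/(π·(0.255)³) = 4.177×10^7 Pa.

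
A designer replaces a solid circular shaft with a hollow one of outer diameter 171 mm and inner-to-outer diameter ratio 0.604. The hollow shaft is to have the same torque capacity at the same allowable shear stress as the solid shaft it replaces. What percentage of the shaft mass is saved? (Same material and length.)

Equal τ_max and T ⇒ the solid shaft needs d_s³ = d_o³(1−k⁴), so d_s = 171·(1−0.604⁴)^(1/3) = 163.0 mm.
Area ratio A_h/A_s = d_o²(1−k²)/d_s² = (1−k²)/(1−k⁴)^(2/3) = 0.6986.
Mass saving = 1 − 0.6986 = 30.1 %.

30.1 %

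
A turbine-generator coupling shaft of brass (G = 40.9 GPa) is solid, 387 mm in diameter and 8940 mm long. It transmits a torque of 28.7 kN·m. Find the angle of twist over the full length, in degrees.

0.163°

J = πd⁴/32 = π(0.387)⁴/32 = 2.202×10^-3 m⁴.
θ = T·L/(G·J) = 28700 × 8.94 / (40.9×10⁹ × 2.202×10^-3) = 2.849×10^-3 rad.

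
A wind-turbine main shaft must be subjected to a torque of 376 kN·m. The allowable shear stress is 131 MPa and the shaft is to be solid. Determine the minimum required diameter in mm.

245 mm

For a solid shaft τ_max = 16T/(πd³), so d = (16T/(π τ_allow))^(1/3) = (16·376000/(π·1.31×10^8))^(1/3) = 0.2445 m.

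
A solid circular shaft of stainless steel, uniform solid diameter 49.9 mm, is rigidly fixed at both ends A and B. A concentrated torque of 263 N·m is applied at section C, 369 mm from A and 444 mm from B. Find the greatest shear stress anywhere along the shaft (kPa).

5890 kPa

With uniform GJ and both ends fixed, compatibility θ_AC = θ_CB gives T_A·a = T_B·b, together with T_A + T_B = T₀.
T_A = T₀·b/(a+b) = 263.0·444/813.0 = 143.6 N·m; T_B = 119.4 N·m.
τ in each portion: τ_AC = 5.89×10^6 Pa, τ_CB = 4.89×10^6 Pa; maximum is in AC.
τ_max = T_AC·r/J = 143.6·0.0249/6.09×10^-7 = 5.887×10^6 Pa.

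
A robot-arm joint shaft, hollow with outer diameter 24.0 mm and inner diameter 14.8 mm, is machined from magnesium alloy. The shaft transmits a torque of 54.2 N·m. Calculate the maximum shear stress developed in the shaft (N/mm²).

23.3 N/mm²

J = π(d_o⁴ − d_i⁴)/32 = π(0.0240⁴ − 0.0148⁴)/32 = 2.786×10^-8 m⁴.
τ_max = T·r/J = 54.20 × 0.0120 / 2.786×10^-8 = 2.334×10^7 Pa.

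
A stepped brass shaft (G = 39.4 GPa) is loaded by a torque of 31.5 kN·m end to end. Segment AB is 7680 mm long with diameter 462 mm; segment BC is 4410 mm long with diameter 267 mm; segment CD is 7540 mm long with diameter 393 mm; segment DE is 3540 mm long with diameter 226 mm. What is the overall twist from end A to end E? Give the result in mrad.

22.1 mrad

J_AB = π(0.462)⁴/32 = 4.47×10^-3 m⁴; J_BC = π(0.267)⁴/32 = 4.99×10^-4 m⁴; J_CD = π(0.393)⁴/32 = 2.34×10^-3 m⁴; J_DE = π(0.226)⁴/32 = 2.56×10^-4 m⁴.
θ = (T/G)·Σ L_i/J_i = (31500/39.4×10⁹)·(7.68/4.47×10^-3 + 4.41/4.99×10^-4 + 7.54/2.34×10^-3 + 3.54/2.56×10^-4) = 0.02206 rad.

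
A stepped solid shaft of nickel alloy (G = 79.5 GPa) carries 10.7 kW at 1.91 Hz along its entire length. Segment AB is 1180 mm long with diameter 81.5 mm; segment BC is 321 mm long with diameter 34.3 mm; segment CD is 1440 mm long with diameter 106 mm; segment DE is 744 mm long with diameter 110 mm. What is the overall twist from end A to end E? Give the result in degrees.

1.80°

ω = 2π·1.91 = 12.00 rad/s, so T = P/ω = 10.7×10³ / 12.00 = 891.6 N·m.
J_AB = π(0.0815)⁴/32 = 4.33×10^-6 m⁴; J_BC = π(0.0343)⁴/32 = 1.36×10^-7 m⁴; J_CD = π(0.106)⁴/32 = 1.24×10^-5 m⁴; J_DE = π(0.110)⁴/32 = 1.44×10^-5 m⁴.
θ = (T/G)·Σ L_i/J_i = (891.6/79.5×10⁹)·(1.18/4.33×10^-6 + 0.321/1.36×10^-7 + 1.44/1.24×10^-5 + 0.744/1.44×10^-5) = 0.03143 rad.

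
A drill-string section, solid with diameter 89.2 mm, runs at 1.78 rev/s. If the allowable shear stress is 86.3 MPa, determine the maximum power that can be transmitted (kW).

J = πd⁴/32 = π(0.0892)⁴/32 = 6.215×10^-6 m⁴.
T_max = τ_allow·J/r = 8.63×10^7 × 6.215×10^-6 / 0.0446 = 12030 N·m.
ω = 2π·1.78 = 11.18 rad/s, so P_max = T_max·ω = 1.345×10^5 W.

135 kW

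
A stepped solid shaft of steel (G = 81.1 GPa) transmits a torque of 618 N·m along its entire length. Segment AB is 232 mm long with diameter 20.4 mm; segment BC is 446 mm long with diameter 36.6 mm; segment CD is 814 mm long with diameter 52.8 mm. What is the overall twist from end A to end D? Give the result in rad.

J_AB = π(0.0204)⁴/32 = 1.70×10^-8 m⁴; J_BC = π(0.0366)⁴/32 = 1.76×10^-7 m⁴; J_CD = π(0.0528)⁴/32 = 7.63×10^-7 m⁴.
θ = (T/G)·Σ L_i/J_i = (618.0/81.1×10⁹)·(0.232/1.70×10^-8 + 0.446/1.76×10^-7 + 0.814/7.63×10^-7) = 0.1314 rad.

0.131 rad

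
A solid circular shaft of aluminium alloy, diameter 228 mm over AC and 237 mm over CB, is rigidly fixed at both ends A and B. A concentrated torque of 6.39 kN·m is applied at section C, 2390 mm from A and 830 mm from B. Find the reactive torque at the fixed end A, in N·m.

Compatibility: T_A·a/J_AC = T_B·b/J_CB with T_A + T_B = T₀.
J_AC = 2.65×10^-4 m⁴, J_CB = 3.10×10^-4 m⁴, so T_A = T₀·(J_AC/a)/((J_AC/a)+(J_CB/b)) = 1465 N·m, T_B = 4925 N·m.

1460 N·m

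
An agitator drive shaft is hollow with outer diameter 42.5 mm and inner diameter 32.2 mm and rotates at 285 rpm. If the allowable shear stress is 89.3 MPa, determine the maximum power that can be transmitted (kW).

J = π(d_o⁴ − d_i⁴)/32 = π(0.0425⁴ − 0.0322⁴)/32 = 2.148×10^-7 m⁴.
T_max = τ_allow·J/r = 8.93×10^7 × 2.148×10^-7 / 0.0213 = 902.5 N·m.
ω = 2π·285/60 = 29.85 rad/s, so P_max = T_max·ω = 2.693×10^4 W.

26.9 kW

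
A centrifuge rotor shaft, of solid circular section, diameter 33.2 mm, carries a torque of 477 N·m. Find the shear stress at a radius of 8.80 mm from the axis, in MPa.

35.2 MPa

J = πd⁴/32 = π(0.0332)⁴/32 = 1.193×10^-7 m⁴.
Shear stress varies linearly with radius: τ = T·r/J = 477.0 × 0.00880 / 1.193×10^-7 = 3.519×10^7 Pa.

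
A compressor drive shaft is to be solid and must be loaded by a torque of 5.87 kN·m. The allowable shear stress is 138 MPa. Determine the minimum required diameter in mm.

60.1 mm

For a solid shaft τ_max = 16T/(πd³), so d = (16T/(π τ_allow))^(1/3) = (16·5870/(π·1.38×10^8))^(1/3) = 0.06006 m.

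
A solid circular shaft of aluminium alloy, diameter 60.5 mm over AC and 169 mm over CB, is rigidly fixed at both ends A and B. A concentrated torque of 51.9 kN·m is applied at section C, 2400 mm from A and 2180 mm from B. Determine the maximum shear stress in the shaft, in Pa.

Compatibility: T_A·a/J_AC = T_B·b/J_CB with T_A + T_B = T₀.
J_AC = 1.32×10^-6 m⁴, J_CB = 8.01×10^-5 m⁴, so T_A = T₀·(J_AC/a)/((J_AC/a)+(J_CB/b)) = 762.9 N·m, T_B = 51140 N·m.
τ in each portion: τ_AC = 1.75×10^7 Pa, τ_CB = 5.40×10^7 Pa; maximum is in CB.
τ_max = T_CB·r/J = 51140·0.0845/8.01×10^-5 = 5.396×10^7 Pa.

5.40e7 Pa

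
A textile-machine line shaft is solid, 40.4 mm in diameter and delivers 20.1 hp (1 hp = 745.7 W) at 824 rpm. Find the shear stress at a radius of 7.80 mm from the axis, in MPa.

5.18 MPa

ω = 2π·824/60 = 86.29 rad/s, so T = P/ω = 20.1×745.7 / 86.29 = 173.7 N·m.
J = πd⁴/32 = π(0.0404)⁴/32 = 2.615×10^-7 m⁴.
Shear stress varies linearly with radius: τ = T·r/J = 173.7 × 0.00780 / 2.615×10^-7 = 5.181×10^6 Pa.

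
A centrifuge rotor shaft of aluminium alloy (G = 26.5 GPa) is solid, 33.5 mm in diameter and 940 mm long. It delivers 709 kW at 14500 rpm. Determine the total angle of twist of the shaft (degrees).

ω = 2π·14500/60 = 1518 rad/s, so T = P/ω = 709×10³ / 1518 = 466.9 N·m.
J = πd⁴/32 = π(0.0335)⁴/32 = 1.236×10^-7 m⁴.
θ = T·L/(G·J) = 466.9 × 0.940 / (26.5×10⁹ × 1.236×10^-7) = 0.1340 rad.

7.67°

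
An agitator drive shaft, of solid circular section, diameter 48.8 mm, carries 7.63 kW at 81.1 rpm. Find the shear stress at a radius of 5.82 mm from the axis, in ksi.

1.36 ksi

ω = 2π·81.1/60 = 8.493 rad/s, so T = P/ω = 7.63×10³ / 8.493 = 898.4 N·m.
J = πd⁴/32 = π(0.0488)⁴/32 = 5.568×10^-7 m⁴.
Shear stress varies linearly with radius: τ = T·r/J = 898.4 × 0.00582 / 5.568×10^-7 = 9.391×10^6 Pa.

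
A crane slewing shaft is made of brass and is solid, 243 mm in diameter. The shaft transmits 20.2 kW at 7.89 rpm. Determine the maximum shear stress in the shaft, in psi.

ω = 2π·7.89/60 = 0.8262 rad/s, so T = P/ω = 20.2×10³ / 0.8262 = 24450 N·m.
J = πd⁴/32 = π(0.243)⁴/32 = 3.423×10^-4 m⁴.
τ_max = T·r/J = 24450 × 0.121 / 3.423×10^-4 = 8.678×10^6 Pa.

1260 psi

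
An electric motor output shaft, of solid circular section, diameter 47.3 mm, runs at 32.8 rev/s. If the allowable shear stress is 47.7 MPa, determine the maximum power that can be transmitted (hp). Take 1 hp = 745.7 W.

J = πd⁴/32 = π(0.0473)⁴/32 = 4.914×10^-7 m⁴.
T_max = τ_allow·J/r = 4.77×10^7 × 4.914×10^-7 / 0.0236 = 991.1 N·m.
ω = 2π·32.8 = 206.1 rad/s, so P_max = T_max·ω = 2.043×10^5 W.

274 hp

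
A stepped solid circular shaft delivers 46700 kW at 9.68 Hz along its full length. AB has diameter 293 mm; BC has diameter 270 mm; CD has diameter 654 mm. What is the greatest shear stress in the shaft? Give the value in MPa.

ω = 2π·9.68 = 60.82 rad/s, so T = P/ω = 46700×10³ / 60.82 = 767800 N·m.
Under the same torque, τ_max = 16T/(πd³) is largest where d is smallest — segment BC (d = 270 mm).
τ_max = 16·767800/(π·(0.270)³) = 1.987×10^8 Pa.

199 MPa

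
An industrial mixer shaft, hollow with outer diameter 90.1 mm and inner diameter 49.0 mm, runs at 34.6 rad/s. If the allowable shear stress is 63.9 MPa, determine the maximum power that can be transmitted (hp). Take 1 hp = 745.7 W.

J = π(d_o⁴ − d_i⁴)/32 = π(0.0901⁴ − 0.0490⁴)/32 = 5.904×10^-6 m⁴.
T_max = τ_allow·J/r = 6.39×10^7 × 5.904×10^-6 / 0.0450 = 8374 N·m.
ω = 34.6 rad/s, so P_max = T_max·ω = 2.898×10^5 W.

389 hp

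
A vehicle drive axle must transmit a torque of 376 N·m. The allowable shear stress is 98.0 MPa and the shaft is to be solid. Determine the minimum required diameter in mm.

26.9 mm

For a solid shaft τ_max = 16T/(πd³), so d = (16T/(π τ_allow))^(1/3) = (16·376.0/(π·9.80×10^7))^(1/3) = 0.02693 m.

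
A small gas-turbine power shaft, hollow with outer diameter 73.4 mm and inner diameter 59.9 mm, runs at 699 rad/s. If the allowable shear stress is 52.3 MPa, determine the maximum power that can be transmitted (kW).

J = π(d_o⁴ − d_i⁴)/32 = π(0.0734⁴ − 0.0599⁴)/32 = 1.586×10^-6 m⁴.
T_max = τ_allow·J/r = 5.23×10^7 × 1.586×10^-6 / 0.0367 = 2260 N·m.
ω = 699 rad/s, so P_max = T_max·ω = 1.580×10^6 W.

1580 kW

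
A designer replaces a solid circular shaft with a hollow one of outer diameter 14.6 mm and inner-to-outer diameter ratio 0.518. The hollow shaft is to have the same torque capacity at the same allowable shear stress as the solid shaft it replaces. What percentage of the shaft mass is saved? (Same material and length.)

Equal τ_max and T ⇒ the solid shaft needs d_s³ = d_o³(1−k⁴), so d_s = 14.6·(1−0.518⁴)^(1/3) = 14.24 mm.
Area ratio A_h/A_s = d_o²(1−k²)/d_s² = (1−k²)/(1−k⁴)^(2/3) = 0.7690.
Mass saving = 1 − 0.7690 = 23.1 %.

23.1 %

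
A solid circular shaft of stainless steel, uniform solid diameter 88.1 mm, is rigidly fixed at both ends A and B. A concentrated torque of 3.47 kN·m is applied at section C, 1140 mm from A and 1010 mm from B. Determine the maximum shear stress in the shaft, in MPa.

With uniform GJ and both ends fixed, compatibility θ_AC = θ_CB gives T_A·a = T_B·b, together with T_A + T_B = T₀.
T_A = T₀·b/(a+b) = 3470·1010/2150 = 1630 N·m; T_B = 1840 N·m.
τ in each portion: τ_AC = 1.21×10^7 Pa, τ_CB = 1.37×10^7 Pa; maximum is in CB.
τ_max = T_CB·r/J = 1840·0.0440/5.91×10^-6 = 1.370×10^7 Pa.

13.7 MPa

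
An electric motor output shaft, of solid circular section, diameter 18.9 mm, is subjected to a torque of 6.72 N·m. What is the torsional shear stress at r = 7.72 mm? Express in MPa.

4.14 MPa

J = πd⁴/32 = π(0.0189)⁴/32 = 1.253×10^-8 m⁴.
Shear stress varies linearly with radius: τ = T·r/J = 6.720 × 0.00772 / 1.253×10^-8 = 4.141×10^6 Pa.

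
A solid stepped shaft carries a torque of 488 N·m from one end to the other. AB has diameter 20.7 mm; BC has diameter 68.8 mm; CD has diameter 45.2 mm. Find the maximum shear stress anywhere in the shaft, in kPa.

Under the same torque, τ_max = 16T/(πd³) is largest where d is smallest — segment AB (d = 20.7 mm).
τ_max = 16·488.0/(π·(0.0207)³) = 2.802×10^8 Pa.

280000 kPa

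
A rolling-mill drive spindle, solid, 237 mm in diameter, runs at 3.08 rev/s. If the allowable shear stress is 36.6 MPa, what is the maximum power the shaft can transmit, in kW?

1850 kW

J = πd⁴/32 = π(0.237)⁴/32 = 3.097×10^-4 m⁴.
T_max = τ_allow·J/r = 3.66×10^7 × 3.097×10^-4 / 0.118 = 95670 N·m.
ω = 2π·3.08 = 19.35 rad/s, so P_max = T_max·ω = 1.851×10^6 W.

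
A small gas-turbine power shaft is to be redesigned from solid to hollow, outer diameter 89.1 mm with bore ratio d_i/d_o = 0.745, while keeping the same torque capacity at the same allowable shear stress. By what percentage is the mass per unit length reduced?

Equal τ_max and T ⇒ the solid shaft needs d_s³ = d_o³(1−k⁴), so d_s = 89.1·(1−0.745⁴)^(1/3) = 78.81 mm.
Area ratio A_h/A_s = d_o²(1−k²)/d_s² = (1−k²)/(1−k⁴)^(2/3) = 0.5688.
Mass saving = 1 − 0.5688 = 43.1 %.

43.1 %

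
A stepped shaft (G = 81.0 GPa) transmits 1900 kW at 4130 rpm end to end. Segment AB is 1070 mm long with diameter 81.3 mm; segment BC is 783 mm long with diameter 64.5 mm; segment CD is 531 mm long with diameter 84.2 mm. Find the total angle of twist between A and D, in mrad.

44.4 mrad

ω = 2π·4130/60 = 432.5 rad/s, so T = P/ω = 1900×10³ / 432.5 = 4393 N·m.
J_AB = π(0.0813)⁴/32 = 4.29×10^-6 m⁴; J_BC = π(0.0645)⁴/32 = 1.70×10^-6 m⁴; J_CD = π(0.0842)⁴/32 = 4.93×10^-6 m⁴.
θ = (T/G)·Σ L_i/J_i = (4393/81.0×10⁹)·(1.07/4.29×10^-6 + 0.783/1.70×10^-6 + 0.531/4.93×10^-6) = 0.04436 rad.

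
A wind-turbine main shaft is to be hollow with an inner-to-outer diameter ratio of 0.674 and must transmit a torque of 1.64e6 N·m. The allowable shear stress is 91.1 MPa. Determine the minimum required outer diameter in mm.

For a hollow shaft with d_i/d_o = 0.674: τ_max = 16T/(π d_o³ (1−k⁴)), so d_o = [16T/(π τ_allow (1−k⁴))]^(1/3) = [16·1.640e6/(π·9.11×10^7·0.7936)]^(1/3) = 0.4870 m.

487 mm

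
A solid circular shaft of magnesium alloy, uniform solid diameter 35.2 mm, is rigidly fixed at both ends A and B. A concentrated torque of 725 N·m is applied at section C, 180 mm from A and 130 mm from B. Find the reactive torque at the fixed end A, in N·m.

304 N·m

With uniform GJ and both ends fixed, compatibility θ_AC = θ_CB gives T_A·a = T_B·b, together with T_A + T_B = T₀.
T_A = T₀·b/(a+b) = 725.0·130/310.0 = 304.0 N·m; T_B = 421.0 N·m.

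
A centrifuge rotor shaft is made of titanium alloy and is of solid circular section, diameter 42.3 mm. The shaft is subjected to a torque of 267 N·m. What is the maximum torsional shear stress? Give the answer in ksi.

J = πd⁴/32 = π(0.0423)⁴/32 = 3.143×10^-7 m⁴.
τ_max = T·r/J = 267.0 × 0.0211 / 3.143×10^-7 = 1.797×10^7 Pa.

2.61 ksi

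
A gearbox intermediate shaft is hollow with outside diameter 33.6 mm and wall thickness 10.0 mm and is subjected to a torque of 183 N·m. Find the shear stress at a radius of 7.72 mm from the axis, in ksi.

1.68 ksi

J = π(d_o⁴ − d_i⁴)/32 = π(0.0336⁴ − 0.0136⁴)/32 = 1.218×10^-7 m⁴.
Shear stress varies linearly with radius: τ = T·r/J = 183.0 × 0.00772 / 1.218×10^-7 = 1.160×10^7 Pa.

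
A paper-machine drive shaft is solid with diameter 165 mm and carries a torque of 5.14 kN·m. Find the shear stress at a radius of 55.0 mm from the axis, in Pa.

J = πd⁴/32 = π(0.165)⁴/32 = 7.277×10^-5 m⁴.
Shear stress varies linearly with radius: τ = T·r/J = 5140 × 0.0550 / 7.277×10^-5 = 3.885×10^6 Pa.

3.88e6 Pa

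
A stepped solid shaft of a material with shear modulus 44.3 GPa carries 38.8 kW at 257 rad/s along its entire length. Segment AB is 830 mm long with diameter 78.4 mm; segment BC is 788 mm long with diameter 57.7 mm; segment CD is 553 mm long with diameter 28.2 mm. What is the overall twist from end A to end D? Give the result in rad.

0.0336 rad

ω = 257 rad/s, so T = P/ω = 38.8×10³ / 257.0 = 151.0 N·m.
J_AB = π(0.0784)⁴/32 = 3.71×10^-6 m⁴; J_BC = π(0.0577)⁴/32 = 1.09×10^-6 m⁴; J_CD = π(0.0282)⁴/32 = 6.21×10^-8 m⁴.
θ = (T/G)·Σ L_i/J_i = (151.0/44.3×10⁹)·(0.830/3.71×10^-6 + 0.788/1.09×10^-6 + 0.553/6.21×10^-8) = 0.03359 rad.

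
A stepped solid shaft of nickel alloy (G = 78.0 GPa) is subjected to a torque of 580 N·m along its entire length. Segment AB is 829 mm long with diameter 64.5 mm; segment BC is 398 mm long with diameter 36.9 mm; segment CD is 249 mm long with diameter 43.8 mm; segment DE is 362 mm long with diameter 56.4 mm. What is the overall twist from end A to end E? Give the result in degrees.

1.59°

J_AB = π(0.0645)⁴/32 = 1.70×10^-6 m⁴; J_BC = π(0.0369)⁴/32 = 1.82×10^-7 m⁴; J_CD = π(0.0438)⁴/32 = 3.61×10^-7 m⁴; J_DE = π(0.0564)⁴/32 = 9.93×10^-7 m⁴.
θ = (T/G)·Σ L_i/J_i = (580.0/78.0×10⁹)·(0.829/1.70×10^-6 + 0.398/1.82×10^-7 + 0.249/3.61×10^-7 + 0.362/9.93×10^-7) = 0.02772 rad.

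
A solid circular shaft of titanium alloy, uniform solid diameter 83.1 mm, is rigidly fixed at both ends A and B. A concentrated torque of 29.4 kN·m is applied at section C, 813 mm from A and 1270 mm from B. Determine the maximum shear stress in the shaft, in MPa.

159 MPa

With uniform GJ and both ends fixed, compatibility θ_AC = θ_CB gives T_A·a = T_B·b, together with T_A + T_B = T₀.
T_A = T₀·b/(a+b) = 29400·1270/2083 = 17930 N·m; T_B = 11470 N·m.
τ in each portion: τ_AC = 1.59×10^8 Pa, τ_CB = 1.02×10^8 Pa; maximum is in AC.
τ_max = T_AC·r/J = 17930·0.0415/4.68×10^-6 = 1.591×10^8 Pa.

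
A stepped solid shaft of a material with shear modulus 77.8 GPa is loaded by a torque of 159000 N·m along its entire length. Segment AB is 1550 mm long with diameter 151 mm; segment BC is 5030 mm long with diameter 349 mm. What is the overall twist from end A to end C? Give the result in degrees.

3.96°

J_AB = π(0.151)⁴/32 = 5.10×10^-5 m⁴; J_BC = π(0.349)⁴/32 = 1.46×10^-3 m⁴.
θ = (T/G)·Σ L_i/J_i = (159000/77.8×10⁹)·(1.55/5.10×10^-5 + 5.03/1.46×10^-3) = 0.06912 rad.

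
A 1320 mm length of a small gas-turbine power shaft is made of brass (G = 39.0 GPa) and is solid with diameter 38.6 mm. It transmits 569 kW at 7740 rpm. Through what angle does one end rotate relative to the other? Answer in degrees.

ω = 2π·7740/60 = 810.5 rad/s, so T = P/ω = 569×10³ / 810.5 = 702.0 N·m.
J = πd⁴/32 = π(0.0386)⁴/32 = 2.179×10^-7 m⁴.
θ = T·L/(G·J) = 702.0 × 1.32 / (39.0×10⁹ × 2.179×10^-7) = 0.1090 rad.

6.25°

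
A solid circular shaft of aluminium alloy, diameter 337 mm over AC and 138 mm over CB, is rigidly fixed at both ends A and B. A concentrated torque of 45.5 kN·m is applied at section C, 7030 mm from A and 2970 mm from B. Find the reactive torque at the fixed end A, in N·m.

Compatibility: T_A·a/J_AC = T_B·b/J_CB with T_A + T_B = T₀.
J_AC = 1.27×10^-3 m⁴, J_CB = 3.56×10^-5 m⁴, so T_A = T₀·(J_AC/a)/((J_AC/a)+(J_CB/b)) = 42660 N·m, T_B = 2839 N·m.

42700 N·m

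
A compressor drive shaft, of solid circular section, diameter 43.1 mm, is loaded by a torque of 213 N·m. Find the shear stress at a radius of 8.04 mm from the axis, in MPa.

5.06 MPa

J = πd⁴/32 = π(0.0431)⁴/32 = 3.388×10^-7 m⁴.
Shear stress varies linearly with radius: τ = T·r/J = 213.0 × 0.00804 / 3.388×10^-7 = 5.055×10^6 Pa.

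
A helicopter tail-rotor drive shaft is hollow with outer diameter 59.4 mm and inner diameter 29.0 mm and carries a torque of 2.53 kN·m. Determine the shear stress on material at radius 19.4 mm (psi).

J = π(d_o⁴ − d_i⁴)/32 = π(0.0594⁴ − 0.0290⁴)/32 = 1.153×10^-6 m⁴.
Shear stress varies linearly with radius: τ = T·r/J = 2530 × 0.0194 / 1.153×10^-6 = 4.258×10^7 Pa.

6180 psi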